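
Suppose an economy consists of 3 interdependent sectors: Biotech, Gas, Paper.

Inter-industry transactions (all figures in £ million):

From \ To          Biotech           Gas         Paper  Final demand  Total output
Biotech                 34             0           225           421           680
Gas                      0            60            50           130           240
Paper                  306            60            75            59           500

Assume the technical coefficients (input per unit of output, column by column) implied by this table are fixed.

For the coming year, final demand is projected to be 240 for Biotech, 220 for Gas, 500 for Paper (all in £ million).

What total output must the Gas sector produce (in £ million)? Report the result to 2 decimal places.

Technical coefficients a_ij = z_ij / X_j:
  a_11 = 34/680 = 0.05, a_21 = 0/680 = 0.00, a_31 = 306/680 = 0.45
  a_12 = 0/240 = 0.00, a_22 = 60/240 = 0.25, a_32 = 60/240 = 0.25
  a_13 = 225/500 = 0.45, a_23 = 50/500 = 0.10, a_33 = 75/500 = 0.15
I − A =
  [   0.95     0.00    -0.45]
  [   0.00     0.75    -0.10]
  [  -0.45    -0.25     0.85]
Cofactors of I−A, C_ij = (−1)^(i+j)·(minor ij) (rows/columns in the sector order above):
  C_11 = (0.75)(0.85) − (-0.10)(-0.25) = 0.6125
  C_12 = −[(0.00)(0.85) − (-0.10)(-0.45)] = 0.0450
  C_13 = (0.00)(-0.25) − (0.75)(-0.45) = 0.3375
  C_21 = −[(0.00)(0.85) − (-0.45)(-0.25)] = 0.1125
  C_22 = (0.95)(0.85) − (-0.45)(-0.45) = 0.6050
  C_23 = −[(0.95)(-0.25) − (0.00)(-0.45)] = 0.2375
  C_31 = (0.00)(-0.10) − (-0.45)(0.75) = 0.3375
  C_32 = −[(0.95)(-0.10) − (-0.45)(0.00)] = 0.0950
  C_33 = (0.95)(0.75) − (0.00)(0.00) = 0.7125
det(I−A) = Σ_j (I−A)_1j·C_1j = (0.95)(0.6125) + (0.00)(0.0450) + (-0.45)(0.3375) = 0.4300
adj(I−A) = Cᵀ =
  [ 0.6125   0.1125   0.3375]
  [ 0.0450   0.6050   0.0950]
  [ 0.3375   0.2375   0.7125]
(I − A)⁻¹ = adj(I−A) / det(I−A) ≈
  [   1.4244     0.2616     0.7849]
  [   0.1047     1.4070     0.2209]
  [   0.7849     0.5523     1.6570]
x = (I − A)⁻¹ d = adj(I−A)·d / det(I−A), with det(I−A) = 0.4300:
  x_1 = (0.6125·240 + 0.1125·220 + 0.3375·500) / 0.4300 = 340.50 / 0.4300 ≈ 791.86
  x_2 = (0.0450·240 + 0.6050·220 + 0.0950·500) / 0.4300 = 191.40 / 0.4300 ≈ 445.12
  x_3 = (0.3375·240 + 0.2375·220 + 0.7125·500) / 0.4300 = 489.50 / 0.4300 ≈ 1138.37

x_2 = 445.12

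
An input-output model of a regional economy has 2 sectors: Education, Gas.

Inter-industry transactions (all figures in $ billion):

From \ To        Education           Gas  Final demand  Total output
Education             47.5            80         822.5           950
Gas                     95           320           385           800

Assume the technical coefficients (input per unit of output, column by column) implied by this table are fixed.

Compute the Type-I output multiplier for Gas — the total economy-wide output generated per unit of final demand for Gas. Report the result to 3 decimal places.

Technical coefficients a_ij = z_ij / X_j:
  a_11 = 47.5/950 = 0.05, a_21 = 95/950 = 0.10
  a_12 = 80/800 = 0.10, a_22 = 320/800 = 0.40
I − A =
  [   0.95    -0.10]
  [  -0.10     0.60]
det(I−A) = (0.95)(0.60) − (-0.10)(-0.10) = 0.5600
adj(I−A) = [[0.60, 0.10], [0.10, 0.95]]
(I − A)⁻¹ = adj(I−A) / det(I−A) ≈
  [   1.0714     0.1786]
  [   0.1786     1.6964]
The output multiplier for sector j is the column-j sum of the Leontief inverse (I − A)⁻¹ = adj(I−A) / det(I−A).
Column 2 of adj(I−A): (0.10, 0.95); det(I−A) = 0.5600.
m_2 = (0.10 + 0.95) / 0.5600 = 1.05 / 0.5600 = 1.875.

m_2 = 1.875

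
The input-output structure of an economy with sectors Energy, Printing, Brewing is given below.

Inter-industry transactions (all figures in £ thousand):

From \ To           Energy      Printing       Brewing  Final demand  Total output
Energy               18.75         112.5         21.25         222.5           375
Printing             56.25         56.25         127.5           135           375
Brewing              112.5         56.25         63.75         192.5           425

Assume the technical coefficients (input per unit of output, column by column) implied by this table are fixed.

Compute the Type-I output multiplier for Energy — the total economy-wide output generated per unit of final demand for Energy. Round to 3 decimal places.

m_1 = 2.077

Technical coefficients a_ij = z_ij / X_j:
  a_11 = 18.75/375 = 0.05, a_21 = 56.25/375 = 0.15, a_31 = 112.5/375 = 0.30
  a_12 = 112.5/375 = 0.30, a_22 = 56.25/375 = 0.15, a_32 = 56.25/375 = 0.15
  a_13 = 21.25/425 = 0.05, a_23 = 127.5/425 = 0.30, a_33 = 63.75/425 = 0.15
I − A =
  [   0.95    -0.30    -0.05]
  [  -0.15     0.85    -0.30]
  [  -0.30    -0.15     0.85]
Cofactors of I−A, C_ij = (−1)^(i+j)·(minor ij) (rows/columns in the sector order above):
  C_11 = (0.85)(0.85) − (-0.30)(-0.15) = 0.6775
  C_12 = −[(-0.15)(0.85) − (-0.30)(-0.30)] = 0.2175
  C_13 = (-0.15)(-0.15) − (0.85)(-0.30) = 0.2775
  C_21 = −[(-0.30)(0.85) − (-0.05)(-0.15)] = 0.2625
  C_22 = (0.95)(0.85) − (-0.05)(-0.30) = 0.7925
  C_23 = −[(0.95)(-0.15) − (-0.30)(-0.30)] = 0.2325
  C_31 = (-0.30)(-0.30) − (-0.05)(0.85) = 0.1325
  C_32 = −[(0.95)(-0.30) − (-0.05)(-0.15)] = 0.2925
  C_33 = (0.95)(0.85) − (-0.30)(-0.15) = 0.7625
det(I−A) = Σ_j (I−A)_1j·C_1j = (0.95)(0.6775) + (-0.30)(0.2175) + (-0.05)(0.2775) = 0.5645
adj(I−A) = Cᵀ =
  [ 0.6775   0.2625   0.1325]
  [ 0.2175   0.7925   0.2925]
  [ 0.2775   0.2325   0.7625]
(I − A)⁻¹ = adj(I−A) / det(I−A) ≈
  [   1.2002     0.4650     0.2347]
  [   0.3853     1.4039     0.5182]
  [   0.4916     0.4119     1.3508]
The output multiplier for sector j is the column-j sum of the Leontief inverse (I − A)⁻¹ = adj(I−A) / det(I−A).
Column 1 of adj(I−A): (0.6775, 0.2175, 0.2775); det(I−A) = 0.5645.
m_1 = (0.6775 + 0.2175 + 0.2775) / 0.5645 = 1.1725 / 0.5645 ≈ 2.077.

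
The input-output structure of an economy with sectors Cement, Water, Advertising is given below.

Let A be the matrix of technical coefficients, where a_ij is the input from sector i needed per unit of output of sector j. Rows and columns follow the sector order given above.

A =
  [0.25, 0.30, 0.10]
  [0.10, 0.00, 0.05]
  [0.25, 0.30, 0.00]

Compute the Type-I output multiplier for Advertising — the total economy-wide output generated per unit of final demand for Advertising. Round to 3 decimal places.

m_3 = 1.304

I − A =
  [   0.75    -0.30    -0.10]
  [  -0.10     1.00    -0.05]
  [  -0.25    -0.30     1.00]
Cofactors of I−A, C_ij = (−1)^(i+j)·(minor ij) (rows/columns in the sector order above):
  C_11 = (1.00)(1.00) − (-0.05)(-0.30) = 0.9850
  C_12 = −[(-0.10)(1.00) − (-0.05)(-0.25)] = 0.1125
  C_13 = (-0.10)(-0.30) − (1.00)(-0.25) = 0.2800
  C_21 = −[(-0.30)(1.00) − (-0.10)(-0.30)] = 0.3300
  C_22 = (0.75)(1.00) − (-0.10)(-0.25) = 0.7250
  C_23 = −[(0.75)(-0.30) − (-0.30)(-0.25)] = 0.3000
  C_31 = (-0.30)(-0.05) − (-0.10)(1.00) = 0.1150
  C_32 = −[(0.75)(-0.05) − (-0.10)(-0.10)] = 0.0475
  C_33 = (0.75)(1.00) − (-0.30)(-0.10) = 0.7200
det(I−A) = Σ_j (I−A)_1j·C_1j = (0.75)(0.9850) + (-0.30)(0.1125) + (-0.10)(0.2800) = 0.6770
adj(I−A) = Cᵀ =
  [ 0.9850   0.3300   0.1150]
  [ 0.1125   0.7250   0.0475]
  [ 0.2800   0.3000   0.7200]
(I − A)⁻¹ = adj(I−A) / det(I−A) ≈
  [   1.4549     0.4874     0.1699]
  [   0.1662     1.0709     0.0702]
  [   0.4136     0.4431     1.0635]
The output multiplier for sector j is the column-j sum of the Leontief inverse (I − A)⁻¹ = adj(I−A) / det(I−A).
Column 3 of adj(I−A): (0.1150, 0.0475, 0.7200); det(I−A) = 0.6770.
m_3 = (0.1150 + 0.0475 + 0.7200) / 0.6770 = 0.8825 / 0.6770 ≈ 1.304.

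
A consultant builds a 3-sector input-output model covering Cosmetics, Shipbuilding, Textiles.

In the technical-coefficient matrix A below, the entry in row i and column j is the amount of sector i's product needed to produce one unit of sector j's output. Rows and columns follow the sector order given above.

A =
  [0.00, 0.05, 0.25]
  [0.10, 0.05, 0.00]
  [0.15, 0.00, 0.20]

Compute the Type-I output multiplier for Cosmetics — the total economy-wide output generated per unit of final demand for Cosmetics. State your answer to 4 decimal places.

m_C = 1.3639

I − A =
  [   1.00    -0.05    -0.25]
  [  -0.10     0.95     0.00]
  [  -0.15     0.00     0.80]
Cofactors of I−A, C_ij = (−1)^(i+j)·(minor ij) (rows/columns in the sector order above):
  C_11 = (0.95)(0.80) − (0.00)(0.00) = 0.7600
  C_12 = −[(-0.10)(0.80) − (0.00)(-0.15)] = 0.0800
  C_13 = (-0.10)(0.00) − (0.95)(-0.15) = 0.1425
  C_21 = −[(-0.05)(0.80) − (-0.25)(0.00)] = 0.0400
  C_22 = (1.00)(0.80) − (-0.25)(-0.15) = 0.7625
  C_23 = −[(1.00)(0.00) − (-0.05)(-0.15)] = 0.0075
  C_31 = (-0.05)(0.00) − (-0.25)(0.95) = 0.2375
  C_32 = −[(1.00)(0.00) − (-0.25)(-0.10)] = 0.0250
  C_33 = (1.00)(0.95) − (-0.05)(-0.10) = 0.9450
det(I−A) = Σ_j (I−A)_1j·C_1j = (1.00)(0.7600) + (-0.05)(0.0800) + (-0.25)(0.1425) = 0.720375
adj(I−A) = Cᵀ =
  [ 0.7600   0.0400   0.2375]
  [ 0.0800   0.7625   0.0250]
  [ 0.1425   0.0075   0.9450]
(I − A)⁻¹ = adj(I−A) / det(I−A) ≈
  [   1.05501     0.05553     0.32969]
  [   0.11105     1.05848     0.03470]
  [   0.19781     0.01041     1.31182]
The output multiplier for sector j is the column-j sum of the Leontief inverse (I − A)⁻¹ = adj(I−A) / det(I−A).
Column C of adj(I−A): (0.7600, 0.0800, 0.1425); det(I−A) = 0.720375.
m_C = (0.7600 + 0.0800 + 0.1425) / 0.720375 = 0.9825 / 0.720375 ≈ 1.3639.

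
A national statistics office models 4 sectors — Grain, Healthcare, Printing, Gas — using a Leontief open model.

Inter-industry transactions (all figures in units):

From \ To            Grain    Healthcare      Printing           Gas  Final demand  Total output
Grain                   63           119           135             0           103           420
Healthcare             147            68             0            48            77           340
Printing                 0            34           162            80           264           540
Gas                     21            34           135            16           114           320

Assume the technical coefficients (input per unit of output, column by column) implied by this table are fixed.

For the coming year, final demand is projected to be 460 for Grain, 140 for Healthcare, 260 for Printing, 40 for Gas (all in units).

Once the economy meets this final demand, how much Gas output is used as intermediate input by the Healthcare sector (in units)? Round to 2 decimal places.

z_42 = 66.56

Technical coefficients a_ij = z_ij / X_j:
  a_11 = 63/420 = 0.15, a_21 = 147/420 = 0.35, a_31 = 0/420 = 0.00, a_41 = 21/420 = 0.05
  a_12 = 119/340 = 0.35, a_22 = 68/340 = 0.20, a_32 = 34/340 = 0.10, a_42 = 34/340 = 0.10
  a_13 = 135/540 = 0.25, a_23 = 0/540 = 0.00, a_33 = 162/540 = 0.30, a_43 = 135/540 = 0.25
  a_14 = 0/320 = 0.00, a_24 = 48/320 = 0.15, a_34 = 80/320 = 0.25, a_44 = 16/320 = 0.05
I − A =
  [   0.85    -0.35    -0.25     0.00]
  [  -0.35     0.80     0.00    -0.15]
  [   0.00    -0.10     0.70    -0.25]
  [  -0.05    -0.10    -0.25     0.95]
Compute the cofactors C_ij = (−1)^(i+j)·(3×3 minor ij) of I−A; the adjugate is their transpose:
adj(I−A) = Cᵀ =
  [ 0.467750   0.240875   0.199375   0.090500]
  [ 0.216125   0.509000   0.116875   0.111125]
  [ 0.052750   0.106375   0.514250   0.152125]
  [ 0.061250   0.094250   0.158125   0.381500]
det(I−A) = Σ_j (I−A)_1j·C_1j = (0.85)(0.467750) + (-0.35)(0.216125) + (-0.25)(0.052750) + (0.00)(0.061250) = 0.30875625
(I − A)⁻¹ = adj(I−A) / det(I−A) ≈
  [   1.5149     0.7801     0.6457     0.2931]
  [   0.7000     1.6485     0.3785     0.3599]
  [   0.1708     0.3445     1.6656     0.4927]
  [   0.1984     0.3053     0.5121     1.2356]
First solve x = (I − A)⁻¹ d = adj(I−A)·d / det(I−A); in particular x_2 = (0.216125·460 + 0.509000·140 + 0.116875·260 + 0.111125·40) / 0.30875625 = 205.51 / 0.30875625 ≈ 665.6060.
Intermediate flow from 4 to 2: z_42 = a_42 · x_2 = 0.10 × 205.51 / 0.30875625 = 20.551 / 0.30875625 ≈ 66.56.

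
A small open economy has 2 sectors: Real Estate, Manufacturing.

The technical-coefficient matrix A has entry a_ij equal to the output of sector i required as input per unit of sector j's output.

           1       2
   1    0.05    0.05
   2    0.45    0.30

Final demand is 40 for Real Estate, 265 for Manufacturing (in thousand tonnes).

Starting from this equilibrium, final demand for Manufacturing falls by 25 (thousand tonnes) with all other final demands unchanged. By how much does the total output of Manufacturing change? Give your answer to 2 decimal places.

I − A =
  [   0.95    -0.05]
  [  -0.45     0.70]
det(I−A) = (0.95)(0.70) − (-0.05)(-0.45) = 0.6425
adj(I−A) = [[0.70, 0.05], [0.45, 0.95]]
(I − A)⁻¹ = adj(I−A) / det(I−A) ≈
  [   1.0895     0.0778]
  [   0.7004     1.4786]
Δx = (I − A)⁻¹ Δd with Δd having -25 in the Manufacturing component and 0 elsewhere.
So Δx_2 = L_22 · (-25), where L_22 = adj(I−A)_22 / det(I−A) = 0.95 / 0.6425.
Δx_2 = 0.95 × (-25) / 0.6425 = -23.75 / 0.6425 ≈ -36.96.

Δx_2 = -36.96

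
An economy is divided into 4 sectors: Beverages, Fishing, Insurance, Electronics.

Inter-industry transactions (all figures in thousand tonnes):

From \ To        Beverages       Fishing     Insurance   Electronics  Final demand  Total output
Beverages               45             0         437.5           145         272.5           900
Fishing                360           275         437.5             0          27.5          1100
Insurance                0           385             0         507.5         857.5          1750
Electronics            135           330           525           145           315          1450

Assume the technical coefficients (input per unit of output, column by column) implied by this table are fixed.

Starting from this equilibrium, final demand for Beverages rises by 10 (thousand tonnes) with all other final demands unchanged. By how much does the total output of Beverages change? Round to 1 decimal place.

Δx_B = 12.6

Technical coefficients a_ij = z_ij / X_j:
  a_BB = 45/900 = 0.05, a_FB = 360/900 = 0.40, a_IB = 0/900 = 0.00, a_EB = 135/900 = 0.15
  a_BF = 0/1100 = 0.00, a_FF = 275/1100 = 0.25, a_IF = 385/1100 = 0.35, a_EF = 330/1100 = 0.30
  a_BI = 437.5/1750 = 0.25, a_FI = 437.5/1750 = 0.25, a_II = 0/1750 = 0.00, a_EI = 525/1750 = 0.30
  a_BE = 145/1450 = 0.10, a_FE = 0/1450 = 0.00, a_IE = 507.5/1450 = 0.35, a_EE = 145/1450 = 0.10
I − A =
  [   0.95     0.00    -0.25    -0.10]
  [  -0.40     0.75    -0.25     0.00]
  [   0.00    -0.35     1.00    -0.35]
  [  -0.15    -0.30    -0.30     0.90]
Compute the cofactors C_ij = (−1)^(i+j)·(3×3 minor ij) of I−A; the adjugate is their transpose:
adj(I−A) = Cᵀ =
  [ 0.491250   0.145500   0.198750   0.131875]
  [ 0.331125   0.727125   0.312000   0.158125]
  [ 0.207375   0.393750   0.618000   0.263375]
  [ 0.261375   0.397875   0.343125   0.594375]
det(I−A) = Σ_j (I−A)_1j·C_1j = (0.95)(0.491250) + (0.00)(0.331125) + (-0.25)(0.207375) + (-0.10)(0.261375) = 0.38870625
(I − A)⁻¹ = adj(I−A) / det(I−A) ≈
  [   1.2638     0.3743     0.5113     0.3393]
  [   0.8519     1.8706     0.8027     0.4068]
  [   0.5335     1.0130     1.5899     0.6776]
  [   0.6724     1.0236     0.8827     1.5291]
Δx = (I − A)⁻¹ Δd with Δd having +10 in the Beverages component and 0 elsewhere.
So Δx_B = L_BB · (+10), where L_BB = adj(I−A)_BB / det(I−A) = 0.491250 / 0.38870625.
Δx_B = 0.491250 × (+10) / 0.38870625 = 4.9125 / 0.38870625 ≈ 12.6.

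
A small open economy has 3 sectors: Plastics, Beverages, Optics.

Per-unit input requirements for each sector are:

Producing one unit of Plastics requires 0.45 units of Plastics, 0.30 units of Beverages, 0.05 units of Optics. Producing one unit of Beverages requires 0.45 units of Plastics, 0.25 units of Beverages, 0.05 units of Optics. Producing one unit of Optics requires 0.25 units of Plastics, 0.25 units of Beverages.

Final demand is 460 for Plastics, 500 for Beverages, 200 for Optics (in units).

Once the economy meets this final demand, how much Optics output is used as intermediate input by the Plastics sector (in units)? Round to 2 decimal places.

z_OP = 125.16

I − A =
  [   0.55    -0.45    -0.25]
  [  -0.30     0.75    -0.25]
  [  -0.05    -0.05     1.00]
Cofactors of I−A, C_ij = (−1)^(i+j)·(minor ij) (rows/columns in the sector order above):
  C_11 = (0.75)(1.00) − (-0.25)(-0.05) = 0.7375
  C_12 = −[(-0.30)(1.00) − (-0.25)(-0.05)] = 0.3125
  C_13 = (-0.30)(-0.05) − (0.75)(-0.05) = 0.0525
  C_21 = −[(-0.45)(1.00) − (-0.25)(-0.05)] = 0.4625
  C_22 = (0.55)(1.00) − (-0.25)(-0.05) = 0.5375
  C_23 = −[(0.55)(-0.05) − (-0.45)(-0.05)] = 0.0500
  C_31 = (-0.45)(-0.25) − (-0.25)(0.75) = 0.3000
  C_32 = −[(0.55)(-0.25) − (-0.25)(-0.30)] = 0.2125
  C_33 = (0.55)(0.75) − (-0.45)(-0.30) = 0.2775
det(I−A) = Σ_j (I−A)_1j·C_1j = (0.55)(0.7375) + (-0.45)(0.3125) + (-0.25)(0.0525) = 0.251875
adj(I−A) = Cᵀ =
  [ 0.7375   0.4625   0.3000]
  [ 0.3125   0.5375   0.2125]
  [ 0.0525   0.0500   0.2775]
(I − A)⁻¹ = adj(I−A) / det(I−A) ≈
  [   2.9280     1.8362     1.1911]
  [   1.2407     2.1340     0.8437]
  [   0.2084     0.1985     1.1017]
First solve x = (I − A)⁻¹ d = adj(I−A)·d / det(I−A); in particular x_P = (0.7375·460 + 0.4625·500 + 0.3000·200) / 0.251875 = 630.50 / 0.251875 ≈ 2503.2258.
Intermediate flow from O to P: z_OP = a_OP · x_P = 0.05 × 630.50 / 0.251875 = 31.525 / 0.251875 ≈ 125.16.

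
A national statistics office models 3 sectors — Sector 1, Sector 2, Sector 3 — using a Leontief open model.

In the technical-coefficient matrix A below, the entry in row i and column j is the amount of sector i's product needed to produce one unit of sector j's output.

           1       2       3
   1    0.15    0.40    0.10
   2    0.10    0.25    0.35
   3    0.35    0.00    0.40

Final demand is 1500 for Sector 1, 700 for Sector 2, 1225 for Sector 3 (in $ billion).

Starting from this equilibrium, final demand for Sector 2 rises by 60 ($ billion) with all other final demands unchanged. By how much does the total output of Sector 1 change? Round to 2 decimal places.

I − A =
  [   0.85    -0.40    -0.10]
  [  -0.10     0.75    -0.35]
  [  -0.35     0.00     0.60]
Cofactors of I−A, C_ij = (−1)^(i+j)·(minor ij) (rows/columns in the sector order above):
  C_11 = (0.75)(0.60) − (-0.35)(0.00) = 0.4500
  C_12 = −[(-0.10)(0.60) − (-0.35)(-0.35)] = 0.1825
  C_13 = (-0.10)(0.00) − (0.75)(-0.35) = 0.2625
  C_21 = −[(-0.40)(0.60) − (-0.10)(0.00)] = 0.2400
  C_22 = (0.85)(0.60) − (-0.10)(-0.35) = 0.4750
  C_23 = −[(0.85)(0.00) − (-0.40)(-0.35)] = 0.1400
  C_31 = (-0.40)(-0.35) − (-0.10)(0.75) = 0.2150
  C_32 = −[(0.85)(-0.35) − (-0.10)(-0.10)] = 0.3075
  C_33 = (0.85)(0.75) − (-0.40)(-0.10) = 0.5975
det(I−A) = Σ_j (I−A)_1j·C_1j = (0.85)(0.4500) + (-0.40)(0.1825) + (-0.10)(0.2625) = 0.28325
adj(I−A) = Cᵀ =
  [ 0.4500   0.2400   0.2150]
  [ 0.1825   0.4750   0.3075]
  [ 0.2625   0.1400   0.5975]
(I − A)⁻¹ = adj(I−A) / det(I−A) ≈
  [   1.5887     0.8473     0.7590]
  [   0.6443     1.6770     1.0856]
  [   0.9267     0.4943     2.1094]
Δx = (I − A)⁻¹ Δd with Δd having +60 in the Sector 2 component and 0 elsewhere.
So Δx_1 = L_12 · (+60), where L_12 = adj(I−A)_12 / det(I−A) = 0.2400 / 0.28325.
Δx_1 = 0.2400 × (+60) / 0.28325 = 14.40 / 0.28325 ≈ 50.84.

Δx_1 = 50.84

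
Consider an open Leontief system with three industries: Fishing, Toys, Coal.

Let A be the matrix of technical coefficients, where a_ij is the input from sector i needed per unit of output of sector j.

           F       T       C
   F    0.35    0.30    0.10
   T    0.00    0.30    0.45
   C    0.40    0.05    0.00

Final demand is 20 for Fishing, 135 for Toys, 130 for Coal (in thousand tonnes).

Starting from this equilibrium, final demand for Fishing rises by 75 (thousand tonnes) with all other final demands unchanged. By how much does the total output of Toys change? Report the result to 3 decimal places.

Δx_T = 37.670

I − A =
  [   0.65    -0.30    -0.10]
  [   0.00     0.70    -0.45]
  [  -0.40    -0.05     1.00]
Cofactors of I−A, C_ij = (−1)^(i+j)·(minor ij) (rows/columns in the sector order above):
  C_11 = (0.70)(1.00) − (-0.45)(-0.05) = 0.6775
  C_12 = −[(0.00)(1.00) − (-0.45)(-0.40)] = 0.1800
  C_13 = (0.00)(-0.05) − (0.70)(-0.40) = 0.2800
  C_21 = −[(-0.30)(1.00) − (-0.10)(-0.05)] = 0.3050
  C_22 = (0.65)(1.00) − (-0.10)(-0.40) = 0.6100
  C_23 = −[(0.65)(-0.05) − (-0.30)(-0.40)] = 0.1525
  C_31 = (-0.30)(-0.45) − (-0.10)(0.70) = 0.2050
  C_32 = −[(0.65)(-0.45) − (-0.10)(0.00)] = 0.2925
  C_33 = (0.65)(0.70) − (-0.30)(0.00) = 0.4550
det(I−A) = Σ_j (I−A)_1j·C_1j = (0.65)(0.6775) + (-0.30)(0.1800) + (-0.10)(0.2800) = 0.358375
adj(I−A) = Cᵀ =
  [ 0.6775   0.3050   0.2050]
  [ 0.1800   0.6100   0.2925]
  [ 0.2800   0.1525   0.4550]
(I − A)⁻¹ = adj(I−A) / det(I−A) ≈
  [   1.8905     0.8511     0.5720]
  [   0.5023     1.7021     0.8162]
  [   0.7813     0.4255     1.2696]
Δx = (I − A)⁻¹ Δd with Δd having +75 in the Fishing component and 0 elsewhere.
So Δx_T = L_TF · (+75), where L_TF = adj(I−A)_TF / det(I−A) = 0.1800 / 0.358375.
Δx_T = 0.1800 × (+75) / 0.358375 = 13.50 / 0.358375 ≈ 37.670.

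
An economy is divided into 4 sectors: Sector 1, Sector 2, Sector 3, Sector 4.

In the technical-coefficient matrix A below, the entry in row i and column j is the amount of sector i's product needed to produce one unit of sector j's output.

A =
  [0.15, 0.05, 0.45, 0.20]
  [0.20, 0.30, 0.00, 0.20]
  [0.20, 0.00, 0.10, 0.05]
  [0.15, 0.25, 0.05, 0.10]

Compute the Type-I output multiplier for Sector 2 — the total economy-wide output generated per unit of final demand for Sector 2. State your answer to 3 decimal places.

m_2 = 2.502

I − A =
  [   0.85    -0.05    -0.45    -0.20]
  [  -0.20     0.70     0.00    -0.20]
  [  -0.20     0.00     0.90    -0.05]
  [  -0.15    -0.25    -0.05     0.90]
Compute the cofactors C_ij = (−1)^(i+j)·(3×3 minor ij) of I−A; the adjugate is their transpose:
adj(I−A) = Cᵀ =
  [ 0.52025   0.09100   0.26850   0.15075]
  [ 0.19050   0.57300   0.10500   0.17550]
  [ 0.12375   0.03000   0.45150   0.05925]
  [ 0.14650   0.17600   0.09900   0.46350]
det(I−A) = Σ_j (I−A)_1j·C_1j = (0.85)(0.52025) + (-0.05)(0.19050) + (-0.45)(0.12375) + (-0.20)(0.14650) = 0.3477
(I − A)⁻¹ = adj(I−A) / det(I−A) ≈
  [   1.4963     0.2617     0.7722     0.4336]
  [   0.5479     1.6480     0.3020     0.5047]
  [   0.3559     0.0863     1.2985     0.1704]
  [   0.4213     0.5062     0.2847     1.3330]
The output multiplier for sector j is the column-j sum of the Leontief inverse (I − A)⁻¹ = adj(I−A) / det(I−A).
Column 2 of adj(I−A): (0.09100, 0.57300, 0.03000, 0.17600); det(I−A) = 0.3477.
m_2 = (0.09100 + 0.57300 + 0.03000 + 0.17600) / 0.3477 = 0.87 / 0.3477 ≈ 2.502.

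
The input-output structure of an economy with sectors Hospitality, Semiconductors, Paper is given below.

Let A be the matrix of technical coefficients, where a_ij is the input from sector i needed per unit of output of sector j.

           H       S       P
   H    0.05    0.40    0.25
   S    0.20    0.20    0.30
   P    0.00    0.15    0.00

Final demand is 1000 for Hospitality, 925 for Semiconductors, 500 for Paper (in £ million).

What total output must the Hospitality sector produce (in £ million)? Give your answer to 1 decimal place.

I − A =
  [   0.95    -0.40    -0.25]
  [  -0.20     0.80    -0.30]
  [   0.00    -0.15     1.00]
Cofactors of I−A, C_ij = (−1)^(i+j)·(minor ij) (rows/columns in the sector order above):
  C_11 = (0.80)(1.00) − (-0.30)(-0.15) = 0.7550
  C_12 = −[(-0.20)(1.00) − (-0.30)(0.00)] = 0.2000
  C_13 = (-0.20)(-0.15) − (0.80)(0.00) = 0.0300
  C_21 = −[(-0.40)(1.00) − (-0.25)(-0.15)] = 0.4375
  C_22 = (0.95)(1.00) − (-0.25)(0.00) = 0.9500
  C_23 = −[(0.95)(-0.15) − (-0.40)(0.00)] = 0.1425
  C_31 = (-0.40)(-0.30) − (-0.25)(0.80) = 0.3200
  C_32 = −[(0.95)(-0.30) − (-0.25)(-0.20)] = 0.3350
  C_33 = (0.95)(0.80) − (-0.40)(-0.20) = 0.6800
det(I−A) = Σ_j (I−A)_1j·C_1j = (0.95)(0.7550) + (-0.40)(0.2000) + (-0.25)(0.0300) = 0.62975
adj(I−A) = Cᵀ =
  [ 0.7550   0.4375   0.3200]
  [ 0.2000   0.9500   0.3350]
  [ 0.0300   0.1425   0.6800]
(I − A)⁻¹ = adj(I−A) / det(I−A) ≈
  [   1.1989     0.6947     0.5081]
  [   0.3176     1.5085     0.5320]
  [   0.0476     0.2263     1.0798]
x = (I − A)⁻¹ d = adj(I−A)·d / det(I−A), with det(I−A) = 0.62975:
  x_H = (0.7550·1000 + 0.4375·925 + 0.3200·500) / 0.62975 = 1319.6875 / 0.62975 ≈ 2095.6
  x_S = (0.2000·1000 + 0.9500·925 + 0.3350·500) / 0.62975 = 1246.25 / 0.62975 ≈ 1979.0
  x_P = (0.0300·1000 + 0.1425·925 + 0.6800·500) / 0.62975 = 501.8125 / 0.62975 ≈ 796.8

x_H = 2095.6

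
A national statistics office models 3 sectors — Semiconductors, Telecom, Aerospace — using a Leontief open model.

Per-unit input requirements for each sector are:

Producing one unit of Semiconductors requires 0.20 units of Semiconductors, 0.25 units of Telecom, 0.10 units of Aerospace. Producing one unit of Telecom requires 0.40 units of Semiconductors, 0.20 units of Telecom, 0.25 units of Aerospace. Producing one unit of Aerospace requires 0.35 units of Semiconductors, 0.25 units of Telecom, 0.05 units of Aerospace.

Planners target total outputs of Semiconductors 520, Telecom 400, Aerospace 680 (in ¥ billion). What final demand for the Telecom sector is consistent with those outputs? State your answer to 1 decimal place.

d_2 = 20.0

I − A =
  [   0.80    -0.40    -0.35]
  [  -0.25     0.80    -0.25]
  [  -0.10    -0.25     0.95]
d = (I − A) x:
  d_1 = (+0.80)·520 + (-0.40)·400 + (-0.35)·680 = 18.0
  d_2 = (-0.25)·520 + (+0.80)·400 + (-0.25)·680 = 20.0
  d_3 = (-0.10)·520 + (-0.25)·400 + (+0.95)·680 = 494.0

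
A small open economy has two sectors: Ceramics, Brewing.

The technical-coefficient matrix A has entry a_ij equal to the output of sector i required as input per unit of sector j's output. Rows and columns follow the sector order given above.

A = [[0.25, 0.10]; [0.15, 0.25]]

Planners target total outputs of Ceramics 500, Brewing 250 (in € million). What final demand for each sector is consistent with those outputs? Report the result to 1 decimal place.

I − A =
  [   0.75    -0.10]
  [  -0.15     0.75]
d = (I − A) x:
  d_C = (+0.75)·500 + (-0.10)·250 = 350.0
  d_B = (-0.15)·500 + (+0.75)·250 = 112.5

d_C = 350.0, d_B = 112.5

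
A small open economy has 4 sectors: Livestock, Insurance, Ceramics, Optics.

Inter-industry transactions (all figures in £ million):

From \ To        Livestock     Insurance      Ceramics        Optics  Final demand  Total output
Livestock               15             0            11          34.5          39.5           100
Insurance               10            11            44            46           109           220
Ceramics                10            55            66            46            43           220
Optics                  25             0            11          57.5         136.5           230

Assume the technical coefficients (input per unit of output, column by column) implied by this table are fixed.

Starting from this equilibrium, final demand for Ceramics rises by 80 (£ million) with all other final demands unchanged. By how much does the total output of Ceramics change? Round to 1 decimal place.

Technical coefficients a_ij = z_ij / X_j:
  a_11 = 15/100 = 0.15, a_21 = 10/100 = 0.10, a_31 = 10/100 = 0.10, a_41 = 25/100 = 0.25
  a_12 = 0/220 = 0.00, a_22 = 11/220 = 0.05, a_32 = 55/220 = 0.25, a_42 = 0/220 = 0.00
  a_13 = 11/220 = 0.05, a_23 = 44/220 = 0.20, a_33 = 66/220 = 0.30, a_43 = 11/220 = 0.05
  a_14 = 34.5/230 = 0.15, a_24 = 46/230 = 0.20, a_34 = 46/230 = 0.20, a_44 = 57.5/230 = 0.25
I − A =
  [   0.85     0.00    -0.05    -0.15]
  [  -0.10     0.95    -0.20    -0.20]
  [  -0.10    -0.25     0.70    -0.20]
  [  -0.25     0.00    -0.05     0.75]
Compute the cofactors C_ij = (−1)^(i+j)·(3×3 minor ij) of I−A; the adjugate is their transpose:
adj(I−A) = Cᵀ =
  [ 0.44925   0.01125   0.04275   0.10425]
  [ 0.11250   0.40450   0.13550   0.16650]
  [ 0.15000   0.15000   0.57000   0.22200]
  [ 0.15975   0.01375   0.05225   0.51675]
det(I−A) = Σ_j (I−A)_1j·C_1j = (0.85)(0.44925) + (0.00)(0.11250) + (-0.05)(0.15000) + (-0.15)(0.15975) = 0.3504
(I − A)⁻¹ = adj(I−A) / det(I−A) ≈
  [   1.2821     0.0321     0.1220     0.2975]
  [   0.3211     1.1544     0.3867     0.4752]
  [   0.4281     0.4281     1.6267     0.6336]
  [   0.4559     0.0392     0.1491     1.4747]
Δx = (I − A)⁻¹ Δd with Δd having +80 in the Ceramics component and 0 elsewhere.
So Δx_3 = L_33 · (+80), where L_33 = adj(I−A)_33 / det(I−A) = 0.57000 / 0.3504.
Δx_3 = 0.57000 × (+80) / 0.3504 = 45.60 / 0.3504 ≈ 130.1.

Δx_3 = 130.1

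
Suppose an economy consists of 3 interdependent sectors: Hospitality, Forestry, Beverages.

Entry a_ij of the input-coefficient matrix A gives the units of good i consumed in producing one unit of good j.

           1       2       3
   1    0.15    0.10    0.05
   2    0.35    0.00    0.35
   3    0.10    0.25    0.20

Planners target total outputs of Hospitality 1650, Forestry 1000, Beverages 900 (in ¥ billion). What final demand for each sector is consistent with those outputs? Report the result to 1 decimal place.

d_1 = 1257.5, d_2 = 107.5, d_3 = 305.0

I − A =
  [   0.85    -0.10    -0.05]
  [  -0.35     1.00    -0.35]
  [  -0.10    -0.25     0.80]
d = (I − A) x:
  d_1 = (+0.85)·1650 + (-0.10)·1000 + (-0.05)·900 = 1257.5
  d_2 = (-0.35)·1650 + (+1.00)·1000 + (-0.35)·900 = 107.5
  d_3 = (-0.10)·1650 + (-0.25)·1000 + (+0.80)·900 = 305.0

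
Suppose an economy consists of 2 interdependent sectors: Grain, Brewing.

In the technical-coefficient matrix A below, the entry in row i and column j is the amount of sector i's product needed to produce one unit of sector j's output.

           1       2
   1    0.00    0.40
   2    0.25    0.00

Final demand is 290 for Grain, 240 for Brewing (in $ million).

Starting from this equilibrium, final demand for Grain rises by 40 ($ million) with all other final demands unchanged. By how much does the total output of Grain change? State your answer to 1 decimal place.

I − A =
  [   1.00    -0.40]
  [  -0.25     1.00]
det(I−A) = (1.00)(1.00) − (-0.40)(-0.25) = 0.9000
adj(I−A) = [[1.00, 0.40], [0.25, 1.00]]
(I − A)⁻¹ = adj(I−A) / det(I−A) ≈
  [   1.1111     0.4444]
  [   0.2778     1.1111]
Δx = (I − A)⁻¹ Δd with Δd having +40 in the Grain component and 0 elsewhere.
So Δx_1 = L_11 · (+40), where L_11 = adj(I−A)_11 / det(I−A) = 1.00 / 0.9000.
Δx_1 = 1.00 × (+40) / 0.9000 = 40.00 / 0.9000 ≈ 44.4.

Δx_1 = 44.4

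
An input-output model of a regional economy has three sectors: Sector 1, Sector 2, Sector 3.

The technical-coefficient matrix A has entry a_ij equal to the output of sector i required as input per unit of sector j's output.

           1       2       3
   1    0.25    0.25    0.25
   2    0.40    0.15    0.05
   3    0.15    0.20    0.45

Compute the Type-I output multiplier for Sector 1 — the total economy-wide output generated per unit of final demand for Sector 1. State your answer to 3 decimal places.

m_1 = 3.808

I − A =
  [   0.75    -0.25    -0.25]
  [  -0.40     0.85    -0.05]
  [  -0.15    -0.20     0.55]
Cofactors of I−A, C_ij = (−1)^(i+j)·(minor ij) (rows/columns in the sector order above):
  C_11 = (0.85)(0.55) − (-0.05)(-0.20) = 0.4575
  C_12 = −[(-0.40)(0.55) − (-0.05)(-0.15)] = 0.2275
  C_13 = (-0.40)(-0.20) − (0.85)(-0.15) = 0.2075
  C_21 = −[(-0.25)(0.55) − (-0.25)(-0.20)] = 0.1875
  C_22 = (0.75)(0.55) − (-0.25)(-0.15) = 0.3750
  C_23 = −[(0.75)(-0.20) − (-0.25)(-0.15)] = 0.1875
  C_31 = (-0.25)(-0.05) − (-0.25)(0.85) = 0.2250
  C_32 = −[(0.75)(-0.05) − (-0.25)(-0.40)] = 0.1375
  C_33 = (0.75)(0.85) − (-0.25)(-0.40) = 0.5375
det(I−A) = Σ_j (I−A)_1j·C_1j = (0.75)(0.4575) + (-0.25)(0.2275) + (-0.25)(0.2075) = 0.234375
adj(I−A) = Cᵀ =
  [ 0.4575   0.1875   0.2250]
  [ 0.2275   0.3750   0.1375]
  [ 0.2075   0.1875   0.5375]
(I − A)⁻¹ = adj(I−A) / det(I−A) ≈
  [   1.9520     0.8000     0.9600]
  [   0.9707     1.6000     0.5867]
  [   0.8853     0.8000     2.2933]
The output multiplier for sector j is the column-j sum of the Leontief inverse (I − A)⁻¹ = adj(I−A) / det(I−A).
Column 1 of adj(I−A): (0.4575, 0.2275, 0.2075); det(I−A) = 0.234375.
m_1 = (0.4575 + 0.2275 + 0.2075) / 0.234375 = 0.8925 / 0.234375 = 3.808.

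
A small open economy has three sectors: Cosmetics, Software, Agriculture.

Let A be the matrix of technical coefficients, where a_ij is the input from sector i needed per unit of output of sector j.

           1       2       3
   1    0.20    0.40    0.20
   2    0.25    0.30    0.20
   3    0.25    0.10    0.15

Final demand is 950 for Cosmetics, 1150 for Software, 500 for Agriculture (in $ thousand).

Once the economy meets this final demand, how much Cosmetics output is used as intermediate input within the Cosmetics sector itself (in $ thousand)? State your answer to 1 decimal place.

I − A =
  [   0.80    -0.40    -0.20]
  [  -0.25     0.70    -0.20]
  [  -0.25    -0.10     0.85]
Cofactors of I−A, C_ij = (−1)^(i+j)·(minor ij) (rows/columns in the sector order above):
  C_11 = (0.70)(0.85) − (-0.20)(-0.10) = 0.5750
  C_12 = −[(-0.25)(0.85) − (-0.20)(-0.25)] = 0.2625
  C_13 = (-0.25)(-0.10) − (0.70)(-0.25) = 0.2000
  C_21 = −[(-0.40)(0.85) − (-0.20)(-0.10)] = 0.3600
  C_22 = (0.80)(0.85) − (-0.20)(-0.25) = 0.6300
  C_23 = −[(0.80)(-0.10) − (-0.40)(-0.25)] = 0.1800
  C_31 = (-0.40)(-0.20) − (-0.20)(0.70) = 0.2200
  C_32 = −[(0.80)(-0.20) − (-0.20)(-0.25)] = 0.2100
  C_33 = (0.80)(0.70) − (-0.40)(-0.25) = 0.4600
det(I−A) = Σ_j (I−A)_1j·C_1j = (0.80)(0.5750) + (-0.40)(0.2625) + (-0.20)(0.2000) = 0.3150
adj(I−A) = Cᵀ =
  [ 0.5750   0.3600   0.2200]
  [ 0.2625   0.6300   0.2100]
  [ 0.2000   0.1800   0.4600]
(I − A)⁻¹ = adj(I−A) / det(I−A) ≈
  [   1.8254     1.1429     0.6984]
  [   0.8333     2.0000     0.6667]
  [   0.6349     0.5714     1.4603]
First solve x = (I − A)⁻¹ d = adj(I−A)·d / det(I−A); in particular x_1 = (0.5750·950 + 0.3600·1150 + 0.2200·500) / 0.3150 = 1070.25 / 0.3150 ≈ 3397.619.
Intermediate flow from 1 to 1: z_11 = a_11 · x_1 = 0.20 × 1070.25 / 0.3150 = 214.05 / 0.3150 ≈ 679.5.

z_11 = 679.5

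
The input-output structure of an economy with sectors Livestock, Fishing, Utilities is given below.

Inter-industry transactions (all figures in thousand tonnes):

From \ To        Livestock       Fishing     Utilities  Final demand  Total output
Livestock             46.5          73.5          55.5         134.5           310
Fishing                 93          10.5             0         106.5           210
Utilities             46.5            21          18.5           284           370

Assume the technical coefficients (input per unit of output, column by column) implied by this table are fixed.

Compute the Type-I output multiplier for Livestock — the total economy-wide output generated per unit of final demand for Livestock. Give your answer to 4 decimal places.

Technical coefficients a_ij = z_ij / X_j:
  a_LL = 46.5/310 = 0.15, a_FL = 93/310 = 0.30, a_UL = 46.5/310 = 0.15
  a_LF = 73.5/210 = 0.35, a_FF = 10.5/210 = 0.05, a_UF = 21/210 = 0.10
  a_LU = 55.5/370 = 0.15, a_FU = 0/370 = 0.00, a_UU = 18.5/370 = 0.05
I − A =
  [   0.85    -0.35    -0.15]
  [  -0.30     0.95     0.00]
  [  -0.15    -0.10     0.95]
Cofactors of I−A, C_ij = (−1)^(i+j)·(minor ij) (rows/columns in the sector order above):
  C_11 = (0.95)(0.95) − (0.00)(-0.10) = 0.9025
  C_12 = −[(-0.30)(0.95) − (0.00)(-0.15)] = 0.2850
  C_13 = (-0.30)(-0.10) − (0.95)(-0.15) = 0.1725
  C_21 = −[(-0.35)(0.95) − (-0.15)(-0.10)] = 0.3475
  C_22 = (0.85)(0.95) − (-0.15)(-0.15) = 0.7850
  C_23 = −[(0.85)(-0.10) − (-0.35)(-0.15)] = 0.1375
  C_31 = (-0.35)(0.00) − (-0.15)(0.95) = 0.1425
  C_32 = −[(0.85)(0.00) − (-0.15)(-0.30)] = 0.0450
  C_33 = (0.85)(0.95) − (-0.35)(-0.30) = 0.7025
det(I−A) = Σ_j (I−A)_1j·C_1j = (0.85)(0.9025) + (-0.35)(0.2850) + (-0.15)(0.1725) = 0.6415
adj(I−A) = Cᵀ =
  [ 0.9025   0.3475   0.1425]
  [ 0.2850   0.7850   0.0450]
  [ 0.1725   0.1375   0.7025]
(I − A)⁻¹ = adj(I−A) / det(I−A) ≈
  [   1.40686     0.54170     0.22214]
  [   0.44427     1.22369     0.07015]
  [   0.26890     0.21434     1.09509]
The output multiplier for sector j is the column-j sum of the Leontief inverse (I − A)⁻¹ = adj(I−A) / det(I−A).
Column L of adj(I−A): (0.9025, 0.2850, 0.1725); det(I−A) = 0.6415.
m_L = (0.9025 + 0.2850 + 0.1725) / 0.6415 = 1.36 / 0.6415 ≈ 2.1200.

m_L = 2.1200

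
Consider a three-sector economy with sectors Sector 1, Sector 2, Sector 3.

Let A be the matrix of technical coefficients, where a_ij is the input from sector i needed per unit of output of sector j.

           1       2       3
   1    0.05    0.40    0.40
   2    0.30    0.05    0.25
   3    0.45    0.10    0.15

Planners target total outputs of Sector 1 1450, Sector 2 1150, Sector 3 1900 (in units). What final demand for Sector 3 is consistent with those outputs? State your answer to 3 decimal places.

d_3 = 847.500

I − A =
  [   0.95    -0.40    -0.40]
  [  -0.30     0.95    -0.25]
  [  -0.45    -0.10     0.85]
d = (I − A) x:
  d_1 = (+0.95)·1450 + (-0.40)·1150 + (-0.40)·1900 = 157.500
  d_2 = (-0.30)·1450 + (+0.95)·1150 + (-0.25)·1900 = 182.500
  d_3 = (-0.45)·1450 + (-0.10)·1150 + (+0.85)·1900 = 847.500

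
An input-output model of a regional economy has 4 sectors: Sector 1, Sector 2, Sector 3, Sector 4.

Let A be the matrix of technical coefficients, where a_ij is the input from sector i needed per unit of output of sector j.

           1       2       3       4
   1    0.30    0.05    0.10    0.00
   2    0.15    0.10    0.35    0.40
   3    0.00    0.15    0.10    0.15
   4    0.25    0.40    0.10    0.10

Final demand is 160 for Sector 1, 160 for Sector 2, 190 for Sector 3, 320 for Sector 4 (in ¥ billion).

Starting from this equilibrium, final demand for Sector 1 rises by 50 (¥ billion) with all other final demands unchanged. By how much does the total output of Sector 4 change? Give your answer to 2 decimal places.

Δx_4 = 37.31

I − A =
  [   0.70    -0.05    -0.10     0.00]
  [  -0.15     0.90    -0.35    -0.40]
  [   0.00    -0.15     0.90    -0.15]
  [  -0.25    -0.40    -0.10     0.90]
Compute the cofactors C_ij = (−1)^(i+j)·(3×3 minor ij) of I−A; the adjugate is their transpose:
adj(I−A) = Cᵀ =
  [ 0.497250   0.059250   0.082750   0.040125]
  [ 0.222375   0.552750   0.272000   0.291000]
  [ 0.078000   0.138375   0.443250   0.135375]
  [ 0.245625   0.277500   0.193125   0.521250]
det(I−A) = Σ_j (I−A)_1j·C_1j = (0.70)(0.497250) + (-0.05)(0.222375) + (-0.10)(0.078000) + (0.00)(0.245625) = 0.32915625
(I − A)⁻¹ = adj(I−A) / det(I−A) ≈
  [   1.5107     0.1800     0.2514     0.1219]
  [   0.6756     1.6793     0.8264     0.8841]
  [   0.2370     0.4204     1.3466     0.4113]
  [   0.7462     0.8431     0.5867     1.5836]
Δx = (I − A)⁻¹ Δd with Δd having +50 in the Sector 1 component and 0 elsewhere.
So Δx_4 = L_41 · (+50), where L_41 = adj(I−A)_41 / det(I−A) = 0.245625 / 0.32915625.
Δx_4 = 0.245625 × (+50) / 0.32915625 = 12.28125 / 0.32915625 ≈ 37.31.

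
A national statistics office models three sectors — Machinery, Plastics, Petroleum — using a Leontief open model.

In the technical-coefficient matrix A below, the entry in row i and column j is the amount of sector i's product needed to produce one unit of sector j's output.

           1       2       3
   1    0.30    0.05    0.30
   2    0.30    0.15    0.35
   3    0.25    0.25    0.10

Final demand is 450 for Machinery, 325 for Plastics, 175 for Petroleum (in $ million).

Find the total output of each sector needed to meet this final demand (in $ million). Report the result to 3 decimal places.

I − A =
  [   0.70    -0.05    -0.30]
  [  -0.30     0.85    -0.35]
  [  -0.25    -0.25     0.90]
Cofactors of I−A, C_ij = (−1)^(i+j)·(minor ij) (rows/columns in the sector order above):
  C_11 = (0.85)(0.90) − (-0.35)(-0.25) = 0.6775
  C_12 = −[(-0.30)(0.90) − (-0.35)(-0.25)] = 0.3575
  C_13 = (-0.30)(-0.25) − (0.85)(-0.25) = 0.2875
  C_21 = −[(-0.05)(0.90) − (-0.30)(-0.25)] = 0.1200
  C_22 = (0.70)(0.90) − (-0.30)(-0.25) = 0.5550
  C_23 = −[(0.70)(-0.25) − (-0.05)(-0.25)] = 0.1875
  C_31 = (-0.05)(-0.35) − (-0.30)(0.85) = 0.2725
  C_32 = −[(0.70)(-0.35) − (-0.30)(-0.30)] = 0.3350
  C_33 = (0.70)(0.85) − (-0.05)(-0.30) = 0.5800
det(I−A) = Σ_j (I−A)_1j·C_1j = (0.70)(0.6775) + (-0.05)(0.3575) + (-0.30)(0.2875) = 0.370125
adj(I−A) = Cᵀ =
  [ 0.6775   0.1200   0.2725]
  [ 0.3575   0.5550   0.3350]
  [ 0.2875   0.1875   0.5800]
(I − A)⁻¹ = adj(I−A) / det(I−A) ≈
  [   1.8305     0.3242     0.7362]
  [   0.9659     1.4995     0.9051]
  [   0.7768     0.5066     1.5670]
x = (I − A)⁻¹ d = adj(I−A)·d / det(I−A), with det(I−A) = 0.370125:
  x_1 = (0.6775·450 + 0.1200·325 + 0.2725·175) / 0.370125 = 391.5625 / 0.370125 ≈ 1057.920
  x_2 = (0.3575·450 + 0.5550·325 + 0.3350·175) / 0.370125 = 399.875 / 0.370125 ≈ 1080.378
  x_3 = (0.2875·450 + 0.1875·325 + 0.5800·175) / 0.370125 = 291.8125 / 0.370125 ≈ 788.416

x_1 = 1057.920, x_2 = 1080.378, x_3 = 788.416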